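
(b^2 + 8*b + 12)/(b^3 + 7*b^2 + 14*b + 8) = (b + 6)/(b^2 + 5*b + 4)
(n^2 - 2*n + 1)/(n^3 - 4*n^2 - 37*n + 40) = (n - 1)/(n^2 - 3*n - 40)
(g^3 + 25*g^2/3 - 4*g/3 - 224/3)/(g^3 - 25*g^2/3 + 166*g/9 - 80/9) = 3*(g^2 + 11*g + 28)/(3*g^2 - 17*g + 10)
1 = 1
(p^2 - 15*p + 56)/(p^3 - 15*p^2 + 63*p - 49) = (p - 8)/(p^2 - 8*p + 7)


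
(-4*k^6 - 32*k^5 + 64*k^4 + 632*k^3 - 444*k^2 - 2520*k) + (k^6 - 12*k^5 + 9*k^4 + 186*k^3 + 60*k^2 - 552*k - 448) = -3*k^6 - 44*k^5 + 73*k^4 + 818*k^3 - 384*k^2 - 3072*k - 448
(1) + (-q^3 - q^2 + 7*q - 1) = -q^3 - q^2 + 7*q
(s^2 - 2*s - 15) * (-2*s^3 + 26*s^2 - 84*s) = -2*s^5 + 30*s^4 - 106*s^3 - 222*s^2 + 1260*s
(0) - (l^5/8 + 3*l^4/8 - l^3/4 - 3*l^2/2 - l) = -l^5/8 - 3*l^4/8 + l^3/4 + 3*l^2/2 + l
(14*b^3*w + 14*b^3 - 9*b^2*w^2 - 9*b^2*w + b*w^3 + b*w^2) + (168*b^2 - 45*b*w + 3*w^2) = 14*b^3*w + 14*b^3 - 9*b^2*w^2 - 9*b^2*w + 168*b^2 + b*w^3 + b*w^2 - 45*b*w + 3*w^2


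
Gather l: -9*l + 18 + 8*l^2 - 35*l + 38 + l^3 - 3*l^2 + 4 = l^3 + 5*l^2 - 44*l + 60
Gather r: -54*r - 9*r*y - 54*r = r*(-9*y - 108)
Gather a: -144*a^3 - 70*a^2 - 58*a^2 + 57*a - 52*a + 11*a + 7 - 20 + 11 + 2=-144*a^3 - 128*a^2 + 16*a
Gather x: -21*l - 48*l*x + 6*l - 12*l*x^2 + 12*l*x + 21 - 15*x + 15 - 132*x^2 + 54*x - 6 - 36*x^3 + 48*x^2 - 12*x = -15*l - 36*x^3 + x^2*(-12*l - 84) + x*(27 - 36*l) + 30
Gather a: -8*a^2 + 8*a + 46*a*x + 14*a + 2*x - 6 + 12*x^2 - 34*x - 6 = -8*a^2 + a*(46*x + 22) + 12*x^2 - 32*x - 12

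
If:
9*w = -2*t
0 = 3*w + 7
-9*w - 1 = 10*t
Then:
No Solution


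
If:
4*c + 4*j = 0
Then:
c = -j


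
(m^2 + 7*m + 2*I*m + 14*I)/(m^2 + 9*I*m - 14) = (m + 7)/(m + 7*I)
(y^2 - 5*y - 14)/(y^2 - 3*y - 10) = (y - 7)/(y - 5)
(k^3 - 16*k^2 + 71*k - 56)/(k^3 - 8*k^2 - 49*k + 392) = (k - 1)/(k + 7)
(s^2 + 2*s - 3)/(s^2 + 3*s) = (s - 1)/s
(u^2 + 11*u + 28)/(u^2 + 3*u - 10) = (u^2 + 11*u + 28)/(u^2 + 3*u - 10)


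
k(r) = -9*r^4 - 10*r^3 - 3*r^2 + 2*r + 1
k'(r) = -36*r^3 - 30*r^2 - 6*r + 2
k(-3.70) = -1227.68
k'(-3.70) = 1437.01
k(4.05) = -3125.79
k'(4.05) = -2905.86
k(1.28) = -46.49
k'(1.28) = -130.33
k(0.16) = 1.20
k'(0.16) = 0.12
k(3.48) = -1769.77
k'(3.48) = -1899.38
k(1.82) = -164.33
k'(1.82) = -325.32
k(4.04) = -3096.83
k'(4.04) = -2885.70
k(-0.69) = -0.56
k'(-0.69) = 3.68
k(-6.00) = -9623.00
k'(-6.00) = 6734.00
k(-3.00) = -491.00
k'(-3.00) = 722.00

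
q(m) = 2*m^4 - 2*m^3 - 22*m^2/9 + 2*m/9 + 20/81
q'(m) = 8*m^3 - 6*m^2 - 44*m/9 + 2/9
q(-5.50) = 2087.96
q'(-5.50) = -1485.39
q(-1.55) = 13.02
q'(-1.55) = -36.41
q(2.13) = 11.47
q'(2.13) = 39.90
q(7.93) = 6759.96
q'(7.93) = 3573.56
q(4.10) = 387.38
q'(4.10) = 430.69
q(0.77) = -1.24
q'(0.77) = -3.45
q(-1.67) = 17.93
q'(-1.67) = -45.61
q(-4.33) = 818.86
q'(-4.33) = -740.56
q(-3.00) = 193.58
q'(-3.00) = -255.11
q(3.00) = 86.91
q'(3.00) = 147.56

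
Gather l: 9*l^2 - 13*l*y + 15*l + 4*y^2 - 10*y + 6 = 9*l^2 + l*(15 - 13*y) + 4*y^2 - 10*y + 6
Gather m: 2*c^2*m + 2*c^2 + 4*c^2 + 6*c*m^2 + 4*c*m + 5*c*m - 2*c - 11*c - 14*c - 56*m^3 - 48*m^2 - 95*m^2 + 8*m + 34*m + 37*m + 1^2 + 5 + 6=6*c^2 - 27*c - 56*m^3 + m^2*(6*c - 143) + m*(2*c^2 + 9*c + 79) + 12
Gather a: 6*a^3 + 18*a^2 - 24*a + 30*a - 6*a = 6*a^3 + 18*a^2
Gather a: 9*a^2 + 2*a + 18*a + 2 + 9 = 9*a^2 + 20*a + 11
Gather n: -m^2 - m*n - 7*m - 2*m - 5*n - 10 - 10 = -m^2 - 9*m + n*(-m - 5) - 20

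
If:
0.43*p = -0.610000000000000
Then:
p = -1.42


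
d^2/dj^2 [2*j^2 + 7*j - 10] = 4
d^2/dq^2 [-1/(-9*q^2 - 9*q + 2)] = 18*(-9*q^2 - 9*q + 9*(2*q + 1)^2 + 2)/(9*q^2 + 9*q - 2)^3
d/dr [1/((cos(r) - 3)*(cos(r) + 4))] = (sin(r) + sin(2*r))/((cos(r) - 3)^2*(cos(r) + 4)^2)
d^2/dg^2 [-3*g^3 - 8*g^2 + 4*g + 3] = -18*g - 16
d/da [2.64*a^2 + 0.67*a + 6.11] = 5.28*a + 0.67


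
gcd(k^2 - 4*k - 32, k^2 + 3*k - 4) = k + 4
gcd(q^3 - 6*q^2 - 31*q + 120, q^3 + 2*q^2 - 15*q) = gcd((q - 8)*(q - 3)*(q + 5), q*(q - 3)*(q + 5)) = q^2 + 2*q - 15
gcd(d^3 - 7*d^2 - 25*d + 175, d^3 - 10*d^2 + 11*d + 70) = d^2 - 12*d + 35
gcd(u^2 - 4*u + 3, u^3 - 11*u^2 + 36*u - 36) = u - 3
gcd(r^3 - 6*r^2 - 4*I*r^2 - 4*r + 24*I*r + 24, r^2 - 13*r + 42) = r - 6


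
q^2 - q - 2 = (q - 2)*(q + 1)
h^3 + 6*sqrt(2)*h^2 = h^2*(h + 6*sqrt(2))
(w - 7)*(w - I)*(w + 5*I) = w^3 - 7*w^2 + 4*I*w^2 + 5*w - 28*I*w - 35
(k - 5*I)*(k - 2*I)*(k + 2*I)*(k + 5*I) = k^4 + 29*k^2 + 100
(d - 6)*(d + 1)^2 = d^3 - 4*d^2 - 11*d - 6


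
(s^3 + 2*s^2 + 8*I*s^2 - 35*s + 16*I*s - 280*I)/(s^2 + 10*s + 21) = (s^2 + s*(-5 + 8*I) - 40*I)/(s + 3)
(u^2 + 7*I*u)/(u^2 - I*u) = (u + 7*I)/(u - I)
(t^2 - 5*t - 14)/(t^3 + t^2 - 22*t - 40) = (t - 7)/(t^2 - t - 20)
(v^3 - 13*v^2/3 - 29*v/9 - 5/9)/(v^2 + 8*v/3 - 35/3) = (9*v^3 - 39*v^2 - 29*v - 5)/(3*(3*v^2 + 8*v - 35))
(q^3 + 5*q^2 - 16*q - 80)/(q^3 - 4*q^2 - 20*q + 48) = (q^2 + q - 20)/(q^2 - 8*q + 12)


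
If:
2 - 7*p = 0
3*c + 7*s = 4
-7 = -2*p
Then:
No Solution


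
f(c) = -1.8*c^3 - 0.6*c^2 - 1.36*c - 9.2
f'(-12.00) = -764.56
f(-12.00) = 3031.12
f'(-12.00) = -764.56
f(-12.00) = 3031.12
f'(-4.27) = -94.69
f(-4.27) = 125.81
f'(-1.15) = -7.12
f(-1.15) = -5.69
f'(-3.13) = -50.51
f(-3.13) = 44.37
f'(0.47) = -3.12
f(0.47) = -10.16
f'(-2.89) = -42.99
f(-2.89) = 33.17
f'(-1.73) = -15.45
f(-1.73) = 0.68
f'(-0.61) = -2.64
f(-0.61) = -8.19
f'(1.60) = -17.10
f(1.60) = -20.28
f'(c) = -5.4*c^2 - 1.2*c - 1.36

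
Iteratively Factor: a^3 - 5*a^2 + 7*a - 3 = (a - 1)*(a^2 - 4*a + 3) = (a - 3)*(a - 1)*(a - 1)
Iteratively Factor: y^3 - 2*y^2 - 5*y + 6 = (y - 3)*(y^2 + y - 2) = (y - 3)*(y + 2)*(y - 1)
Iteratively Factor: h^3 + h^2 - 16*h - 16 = (h + 1)*(h^2 - 16) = (h - 4)*(h + 1)*(h + 4)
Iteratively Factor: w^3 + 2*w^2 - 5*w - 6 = (w - 2)*(w^2 + 4*w + 3) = (w - 2)*(w + 3)*(w + 1)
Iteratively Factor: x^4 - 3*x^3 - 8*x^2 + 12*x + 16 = (x + 2)*(x^3 - 5*x^2 + 2*x + 8) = (x - 4)*(x + 2)*(x^2 - x - 2) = (x - 4)*(x + 1)*(x + 2)*(x - 2)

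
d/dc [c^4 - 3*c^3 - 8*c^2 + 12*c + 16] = 4*c^3 - 9*c^2 - 16*c + 12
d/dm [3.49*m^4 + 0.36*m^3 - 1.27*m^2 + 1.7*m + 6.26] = 13.96*m^3 + 1.08*m^2 - 2.54*m + 1.7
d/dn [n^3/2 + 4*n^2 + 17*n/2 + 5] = 3*n^2/2 + 8*n + 17/2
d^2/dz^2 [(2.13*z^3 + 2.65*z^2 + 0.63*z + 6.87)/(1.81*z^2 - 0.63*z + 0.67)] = (-7.105427357601e-15*z^5 + 7.105427357601e-15*z^4 + 6.696168*z^3 + 110.364474*z^2 - 45.85023*z - 8.298076)/(5.929741*z^6 - 6.191829*z^5 + 8.740128*z^4 - 4.834053*z^3 + 3.235296*z^2 - 0.848421*z + 0.300763)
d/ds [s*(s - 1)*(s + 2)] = 3*s^2 + 2*s - 2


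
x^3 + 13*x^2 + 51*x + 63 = (x + 3)^2*(x + 7)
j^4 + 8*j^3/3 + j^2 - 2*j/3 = j*(j - 1/3)*(j + 1)*(j + 2)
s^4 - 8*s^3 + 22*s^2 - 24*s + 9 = (s - 3)^2*(s - 1)^2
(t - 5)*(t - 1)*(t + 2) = t^3 - 4*t^2 - 7*t + 10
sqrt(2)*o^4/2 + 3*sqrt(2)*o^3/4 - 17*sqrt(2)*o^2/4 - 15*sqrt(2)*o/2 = o*(o - 3)*(o + 5/2)*(sqrt(2)*o/2 + sqrt(2))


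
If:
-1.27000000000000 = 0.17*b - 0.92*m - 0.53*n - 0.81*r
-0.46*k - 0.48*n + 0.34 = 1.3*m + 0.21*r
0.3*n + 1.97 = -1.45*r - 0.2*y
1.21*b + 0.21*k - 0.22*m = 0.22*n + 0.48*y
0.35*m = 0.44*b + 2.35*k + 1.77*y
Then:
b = 0.404773549977722*y + 5.12453987932594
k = -0.718651735149343*y - 2.58332058687306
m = 0.740767955397836*y - 10.9028738064237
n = 36.621946218883 - 1.38231735952656*y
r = 0.148065660591701*y - 8.93557507976889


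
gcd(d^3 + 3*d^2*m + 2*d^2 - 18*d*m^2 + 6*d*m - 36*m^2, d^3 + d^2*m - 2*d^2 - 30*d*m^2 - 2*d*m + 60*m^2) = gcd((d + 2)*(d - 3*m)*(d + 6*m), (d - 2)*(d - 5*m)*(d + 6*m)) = d + 6*m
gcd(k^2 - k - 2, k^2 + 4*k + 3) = k + 1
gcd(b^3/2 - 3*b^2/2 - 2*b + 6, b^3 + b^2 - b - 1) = 1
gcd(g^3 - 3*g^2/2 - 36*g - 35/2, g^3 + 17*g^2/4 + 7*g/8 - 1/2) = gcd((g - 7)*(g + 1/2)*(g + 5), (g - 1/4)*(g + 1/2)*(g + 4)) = g + 1/2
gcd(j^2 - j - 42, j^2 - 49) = j - 7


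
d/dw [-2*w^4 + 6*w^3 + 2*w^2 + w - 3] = -8*w^3 + 18*w^2 + 4*w + 1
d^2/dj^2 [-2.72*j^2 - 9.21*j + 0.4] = -5.44000000000000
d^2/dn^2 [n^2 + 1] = 2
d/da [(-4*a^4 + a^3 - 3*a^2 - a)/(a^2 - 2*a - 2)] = (-8*a^5 + 25*a^4 + 28*a^3 + a^2 + 12*a + 2)/(a^4 - 4*a^3 + 8*a + 4)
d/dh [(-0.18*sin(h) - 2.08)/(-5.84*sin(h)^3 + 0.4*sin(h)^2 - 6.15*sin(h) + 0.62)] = (-2.1024*sin(h)^3 - 36.3696*sin(h)^2 + 1.664*sin(h) - 12.9036)*cos(h)/(34.1056*sin(h)^6 - 4.672*sin(h)^5 + 71.992*sin(h)^4 - 12.1616*sin(h)^3 + 38.3185*sin(h)^2 - 7.626*sin(h) + 0.3844)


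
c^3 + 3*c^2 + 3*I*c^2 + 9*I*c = c*(c + 3)*(c + 3*I)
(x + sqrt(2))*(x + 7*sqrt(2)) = x^2 + 8*sqrt(2)*x + 14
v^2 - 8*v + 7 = (v - 7)*(v - 1)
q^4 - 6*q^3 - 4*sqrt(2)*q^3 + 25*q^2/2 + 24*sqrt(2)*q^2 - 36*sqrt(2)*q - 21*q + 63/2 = (q - 3)^2*(q - 7*sqrt(2)/2)*(q - sqrt(2)/2)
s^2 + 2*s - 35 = (s - 5)*(s + 7)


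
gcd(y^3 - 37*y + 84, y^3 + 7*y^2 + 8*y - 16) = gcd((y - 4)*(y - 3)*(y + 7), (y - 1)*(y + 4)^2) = 1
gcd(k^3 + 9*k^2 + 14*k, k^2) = k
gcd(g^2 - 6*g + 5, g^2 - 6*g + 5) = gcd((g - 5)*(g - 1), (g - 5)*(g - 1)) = g^2 - 6*g + 5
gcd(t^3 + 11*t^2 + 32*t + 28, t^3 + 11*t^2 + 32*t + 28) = t^3 + 11*t^2 + 32*t + 28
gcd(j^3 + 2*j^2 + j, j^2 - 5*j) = j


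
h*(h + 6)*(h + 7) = h^3 + 13*h^2 + 42*h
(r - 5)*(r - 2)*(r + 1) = r^3 - 6*r^2 + 3*r + 10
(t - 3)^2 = t^2 - 6*t + 9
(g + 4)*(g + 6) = g^2 + 10*g + 24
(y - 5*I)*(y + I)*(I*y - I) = I*y^3 + 4*y^2 - I*y^2 - 4*y + 5*I*y - 5*I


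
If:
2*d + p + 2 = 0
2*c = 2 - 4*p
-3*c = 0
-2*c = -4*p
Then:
No Solution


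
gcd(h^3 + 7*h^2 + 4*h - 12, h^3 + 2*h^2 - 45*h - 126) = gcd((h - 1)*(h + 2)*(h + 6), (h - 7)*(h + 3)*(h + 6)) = h + 6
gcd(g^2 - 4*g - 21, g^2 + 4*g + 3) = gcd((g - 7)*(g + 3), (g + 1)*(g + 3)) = g + 3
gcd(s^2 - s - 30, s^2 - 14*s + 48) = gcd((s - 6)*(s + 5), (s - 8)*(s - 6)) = s - 6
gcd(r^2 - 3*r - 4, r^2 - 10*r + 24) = r - 4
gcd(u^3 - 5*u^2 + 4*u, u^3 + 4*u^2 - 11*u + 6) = u - 1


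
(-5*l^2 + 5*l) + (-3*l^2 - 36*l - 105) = -8*l^2 - 31*l - 105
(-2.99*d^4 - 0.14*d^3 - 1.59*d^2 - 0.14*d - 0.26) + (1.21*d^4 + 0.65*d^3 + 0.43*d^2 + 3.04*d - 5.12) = -1.78*d^4 + 0.51*d^3 - 1.16*d^2 + 2.9*d - 5.38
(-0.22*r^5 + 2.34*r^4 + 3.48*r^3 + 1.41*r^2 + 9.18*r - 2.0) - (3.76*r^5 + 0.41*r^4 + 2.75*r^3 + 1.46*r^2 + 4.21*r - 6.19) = -3.98*r^5 + 1.93*r^4 + 0.73*r^3 - 0.05*r^2 + 4.97*r + 4.19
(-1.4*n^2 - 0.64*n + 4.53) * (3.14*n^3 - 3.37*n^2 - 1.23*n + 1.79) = -4.396*n^5 + 2.7084*n^4 + 18.103*n^3 - 16.9849*n^2 - 6.7175*n + 8.1087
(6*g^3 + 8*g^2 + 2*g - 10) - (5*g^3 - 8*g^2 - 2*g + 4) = g^3 + 16*g^2 + 4*g - 14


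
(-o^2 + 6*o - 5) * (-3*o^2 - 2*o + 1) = 3*o^4 - 16*o^3 + 2*o^2 + 16*o - 5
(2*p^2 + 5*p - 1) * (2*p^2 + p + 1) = 4*p^4 + 12*p^3 + 5*p^2 + 4*p - 1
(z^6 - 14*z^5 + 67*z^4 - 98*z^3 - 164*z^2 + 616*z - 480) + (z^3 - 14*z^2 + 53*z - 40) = z^6 - 14*z^5 + 67*z^4 - 97*z^3 - 178*z^2 + 669*z - 520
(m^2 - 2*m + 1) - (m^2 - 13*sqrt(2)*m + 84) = -2*m + 13*sqrt(2)*m - 83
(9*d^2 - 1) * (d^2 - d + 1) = 9*d^4 - 9*d^3 + 8*d^2 + d - 1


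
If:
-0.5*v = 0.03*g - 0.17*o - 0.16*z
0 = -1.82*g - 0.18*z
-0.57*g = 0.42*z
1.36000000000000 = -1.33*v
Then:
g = 0.00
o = -3.01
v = -1.02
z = 0.00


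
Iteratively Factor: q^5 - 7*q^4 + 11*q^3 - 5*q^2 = (q - 1)*(q^4 - 6*q^3 + 5*q^2) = (q - 5)*(q - 1)*(q^3 - q^2) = (q - 5)*(q - 1)^2*(q^2) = q*(q - 5)*(q - 1)^2*(q)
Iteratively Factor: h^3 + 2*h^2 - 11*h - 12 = (h + 1)*(h^2 + h - 12) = (h - 3)*(h + 1)*(h + 4)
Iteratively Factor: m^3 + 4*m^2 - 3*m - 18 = (m + 3)*(m^2 + m - 6) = (m - 2)*(m + 3)*(m + 3)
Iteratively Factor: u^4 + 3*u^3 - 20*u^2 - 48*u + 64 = (u - 4)*(u^3 + 7*u^2 + 8*u - 16) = (u - 4)*(u - 1)*(u^2 + 8*u + 16) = (u - 4)*(u - 1)*(u + 4)*(u + 4)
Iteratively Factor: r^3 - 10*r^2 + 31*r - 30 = (r - 5)*(r^2 - 5*r + 6) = (r - 5)*(r - 3)*(r - 2)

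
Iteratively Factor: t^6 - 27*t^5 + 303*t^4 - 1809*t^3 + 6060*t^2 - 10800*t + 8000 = (t - 4)*(t^5 - 23*t^4 + 211*t^3 - 965*t^2 + 2200*t - 2000) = (t - 4)^2*(t^4 - 19*t^3 + 135*t^2 - 425*t + 500) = (t - 4)^3*(t^3 - 15*t^2 + 75*t - 125) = (t - 5)*(t - 4)^3*(t^2 - 10*t + 25) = (t - 5)^2*(t - 4)^3*(t - 5)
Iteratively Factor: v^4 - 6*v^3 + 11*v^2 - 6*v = (v)*(v^3 - 6*v^2 + 11*v - 6) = v*(v - 2)*(v^2 - 4*v + 3) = v*(v - 2)*(v - 1)*(v - 3)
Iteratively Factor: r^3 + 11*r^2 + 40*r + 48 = (r + 4)*(r^2 + 7*r + 12) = (r + 4)^2*(r + 3)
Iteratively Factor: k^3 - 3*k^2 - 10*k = (k + 2)*(k^2 - 5*k) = (k - 5)*(k + 2)*(k)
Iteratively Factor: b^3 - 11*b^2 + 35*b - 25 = (b - 1)*(b^2 - 10*b + 25) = (b - 5)*(b - 1)*(b - 5)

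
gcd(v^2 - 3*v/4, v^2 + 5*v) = v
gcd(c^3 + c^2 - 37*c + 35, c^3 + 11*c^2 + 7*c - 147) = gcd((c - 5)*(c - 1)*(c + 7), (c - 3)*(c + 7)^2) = c + 7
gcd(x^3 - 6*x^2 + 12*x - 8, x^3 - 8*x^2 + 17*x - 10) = x - 2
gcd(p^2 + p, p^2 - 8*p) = p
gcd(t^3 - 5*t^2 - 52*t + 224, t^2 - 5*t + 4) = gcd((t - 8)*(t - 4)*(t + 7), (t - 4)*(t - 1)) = t - 4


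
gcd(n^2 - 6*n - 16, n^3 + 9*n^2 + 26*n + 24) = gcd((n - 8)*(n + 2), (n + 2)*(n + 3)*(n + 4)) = n + 2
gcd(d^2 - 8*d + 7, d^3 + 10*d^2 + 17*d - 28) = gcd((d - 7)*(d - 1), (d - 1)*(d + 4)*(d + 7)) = d - 1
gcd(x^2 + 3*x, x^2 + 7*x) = x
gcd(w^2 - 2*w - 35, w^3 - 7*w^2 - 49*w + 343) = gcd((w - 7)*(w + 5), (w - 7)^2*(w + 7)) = w - 7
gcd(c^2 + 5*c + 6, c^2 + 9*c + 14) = c + 2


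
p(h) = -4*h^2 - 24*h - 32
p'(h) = -8*h - 24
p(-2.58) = 3.29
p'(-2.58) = -3.36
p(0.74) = -51.95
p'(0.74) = -29.92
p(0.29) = -39.30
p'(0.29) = -26.32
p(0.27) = -38.77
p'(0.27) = -26.16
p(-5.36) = -18.28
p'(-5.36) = 18.88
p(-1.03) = -11.52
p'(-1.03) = -15.76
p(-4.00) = 0.00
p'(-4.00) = 8.00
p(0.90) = -56.84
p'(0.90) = -31.20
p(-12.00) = -320.00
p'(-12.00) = 72.00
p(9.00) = -572.00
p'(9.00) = -96.00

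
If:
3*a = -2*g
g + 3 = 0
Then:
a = 2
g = -3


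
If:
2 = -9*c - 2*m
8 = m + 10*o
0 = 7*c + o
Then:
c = -18/149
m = -68/149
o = 126/149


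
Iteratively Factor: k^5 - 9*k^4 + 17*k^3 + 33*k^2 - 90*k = (k)*(k^4 - 9*k^3 + 17*k^2 + 33*k - 90) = k*(k + 2)*(k^3 - 11*k^2 + 39*k - 45) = k*(k - 3)*(k + 2)*(k^2 - 8*k + 15) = k*(k - 3)^2*(k + 2)*(k - 5)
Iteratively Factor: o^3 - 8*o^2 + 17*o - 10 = (o - 2)*(o^2 - 6*o + 5) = (o - 5)*(o - 2)*(o - 1)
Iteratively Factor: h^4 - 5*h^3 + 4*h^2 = (h - 4)*(h^3 - h^2) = h*(h - 4)*(h^2 - h) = h^2*(h - 4)*(h - 1)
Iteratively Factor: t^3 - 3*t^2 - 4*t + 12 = (t + 2)*(t^2 - 5*t + 6) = (t - 3)*(t + 2)*(t - 2)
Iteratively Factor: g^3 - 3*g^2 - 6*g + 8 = (g - 1)*(g^2 - 2*g - 8) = (g - 4)*(g - 1)*(g + 2)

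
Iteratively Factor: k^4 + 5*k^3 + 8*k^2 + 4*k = (k + 2)*(k^3 + 3*k^2 + 2*k) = (k + 2)^2*(k^2 + k) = (k + 1)*(k + 2)^2*(k)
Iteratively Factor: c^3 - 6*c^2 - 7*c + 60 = (c + 3)*(c^2 - 9*c + 20) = (c - 5)*(c + 3)*(c - 4)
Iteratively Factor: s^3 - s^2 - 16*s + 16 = (s - 4)*(s^2 + 3*s - 4) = (s - 4)*(s - 1)*(s + 4)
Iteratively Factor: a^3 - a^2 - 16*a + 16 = (a + 4)*(a^2 - 5*a + 4) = (a - 1)*(a + 4)*(a - 4)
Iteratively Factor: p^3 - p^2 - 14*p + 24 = (p - 2)*(p^2 + p - 12) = (p - 2)*(p + 4)*(p - 3)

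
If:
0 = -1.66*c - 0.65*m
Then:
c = -0.391566265060241*m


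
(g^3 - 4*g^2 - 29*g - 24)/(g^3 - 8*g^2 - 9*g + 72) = (g + 1)/(g - 3)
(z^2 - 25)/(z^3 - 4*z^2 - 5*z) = (z + 5)/(z*(z + 1))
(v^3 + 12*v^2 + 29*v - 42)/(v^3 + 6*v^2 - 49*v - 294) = (v - 1)/(v - 7)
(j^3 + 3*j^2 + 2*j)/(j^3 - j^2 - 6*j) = (j + 1)/(j - 3)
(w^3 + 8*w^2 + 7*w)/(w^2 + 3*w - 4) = w*(w^2 + 8*w + 7)/(w^2 + 3*w - 4)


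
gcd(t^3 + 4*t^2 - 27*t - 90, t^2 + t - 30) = t^2 + t - 30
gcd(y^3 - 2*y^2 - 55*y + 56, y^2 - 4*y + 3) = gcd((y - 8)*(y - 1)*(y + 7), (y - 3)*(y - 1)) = y - 1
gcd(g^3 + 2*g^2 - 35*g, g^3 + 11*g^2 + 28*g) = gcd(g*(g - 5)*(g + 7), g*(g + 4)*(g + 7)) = g^2 + 7*g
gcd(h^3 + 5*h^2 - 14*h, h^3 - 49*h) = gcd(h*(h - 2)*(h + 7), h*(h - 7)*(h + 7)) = h^2 + 7*h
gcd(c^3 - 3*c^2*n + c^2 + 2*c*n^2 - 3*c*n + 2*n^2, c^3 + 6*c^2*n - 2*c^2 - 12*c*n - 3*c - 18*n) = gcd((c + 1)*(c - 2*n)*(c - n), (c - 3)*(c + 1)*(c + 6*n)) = c + 1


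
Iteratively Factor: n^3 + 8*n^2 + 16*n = (n + 4)*(n^2 + 4*n) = n*(n + 4)*(n + 4)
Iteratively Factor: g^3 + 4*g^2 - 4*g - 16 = (g + 4)*(g^2 - 4) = (g + 2)*(g + 4)*(g - 2)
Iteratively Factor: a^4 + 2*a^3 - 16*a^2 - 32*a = (a)*(a^3 + 2*a^2 - 16*a - 32) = a*(a + 4)*(a^2 - 2*a - 8) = a*(a + 2)*(a + 4)*(a - 4)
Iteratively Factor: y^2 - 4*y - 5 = (y + 1)*(y - 5)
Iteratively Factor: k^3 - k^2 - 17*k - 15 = (k + 3)*(k^2 - 4*k - 5) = (k - 5)*(k + 3)*(k + 1)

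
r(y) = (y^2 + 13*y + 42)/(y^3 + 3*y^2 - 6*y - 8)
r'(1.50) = -15.48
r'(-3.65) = -2.37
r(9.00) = 0.26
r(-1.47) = 6.07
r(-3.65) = 1.50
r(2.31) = 11.95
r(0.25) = -4.87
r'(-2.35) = 1.50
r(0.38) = -4.81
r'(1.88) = -277.39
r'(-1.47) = 14.71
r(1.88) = -34.43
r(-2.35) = 1.75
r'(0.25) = 0.81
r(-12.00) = -0.02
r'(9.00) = -0.05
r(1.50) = -9.27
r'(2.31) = -41.33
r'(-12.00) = 0.00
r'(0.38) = 0.21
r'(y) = (2*y + 13)/(y^3 + 3*y^2 - 6*y - 8) + (-3*y^2 - 6*y + 6)*(y^2 + 13*y + 42)/(y^3 + 3*y^2 - 6*y - 8)^2 = (-y^4 - 26*y^3 - 171*y^2 - 268*y + 148)/(y^6 + 6*y^5 - 3*y^4 - 52*y^3 - 12*y^2 + 96*y + 64)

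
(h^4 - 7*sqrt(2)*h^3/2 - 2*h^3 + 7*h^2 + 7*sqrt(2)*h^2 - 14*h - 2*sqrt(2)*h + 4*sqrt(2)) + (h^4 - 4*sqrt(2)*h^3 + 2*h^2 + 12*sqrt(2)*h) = 2*h^4 - 15*sqrt(2)*h^3/2 - 2*h^3 + 9*h^2 + 7*sqrt(2)*h^2 - 14*h + 10*sqrt(2)*h + 4*sqrt(2)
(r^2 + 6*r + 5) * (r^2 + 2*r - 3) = r^4 + 8*r^3 + 14*r^2 - 8*r - 15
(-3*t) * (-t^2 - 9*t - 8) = 3*t^3 + 27*t^2 + 24*t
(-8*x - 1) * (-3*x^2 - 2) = 24*x^3 + 3*x^2 + 16*x + 2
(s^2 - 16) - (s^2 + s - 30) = 14 - s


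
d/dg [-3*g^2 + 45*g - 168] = 45 - 6*g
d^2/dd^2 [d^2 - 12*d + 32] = 2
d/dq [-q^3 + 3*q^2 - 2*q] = -3*q^2 + 6*q - 2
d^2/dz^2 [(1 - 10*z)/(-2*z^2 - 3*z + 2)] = 2*((4*z + 3)^2*(10*z - 1) - 4*(15*z + 7)*(2*z^2 + 3*z - 2))/(2*z^2 + 3*z - 2)^3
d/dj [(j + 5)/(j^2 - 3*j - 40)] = -1/(j^2 - 16*j + 64)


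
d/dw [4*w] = 4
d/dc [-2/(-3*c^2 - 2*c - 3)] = 4*(-3*c - 1)/(3*c^2 + 2*c + 3)^2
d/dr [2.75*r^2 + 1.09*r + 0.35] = 5.5*r + 1.09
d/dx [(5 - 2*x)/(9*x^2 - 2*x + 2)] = 6*(3*x^2 - 15*x + 1)/(81*x^4 - 36*x^3 + 40*x^2 - 8*x + 4)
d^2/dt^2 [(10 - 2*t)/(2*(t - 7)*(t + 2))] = 2*(-t^3 + 15*t^2 - 117*t + 265)/(t^6 - 15*t^5 + 33*t^4 + 295*t^3 - 462*t^2 - 2940*t - 2744)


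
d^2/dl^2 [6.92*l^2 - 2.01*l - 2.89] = 13.8400000000000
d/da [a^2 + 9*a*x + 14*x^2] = 2*a + 9*x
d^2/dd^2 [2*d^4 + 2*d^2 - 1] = 24*d^2 + 4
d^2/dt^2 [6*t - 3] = 0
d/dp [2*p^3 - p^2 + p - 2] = 6*p^2 - 2*p + 1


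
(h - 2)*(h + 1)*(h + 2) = h^3 + h^2 - 4*h - 4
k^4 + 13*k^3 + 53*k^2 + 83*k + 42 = (k + 1)*(k + 2)*(k + 3)*(k + 7)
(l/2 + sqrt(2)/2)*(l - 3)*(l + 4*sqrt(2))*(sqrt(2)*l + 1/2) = sqrt(2)*l^4/2 - 3*sqrt(2)*l^3/2 + 21*l^3/4 - 63*l^2/4 + 21*sqrt(2)*l^2/4 - 63*sqrt(2)*l/4 + 2*l - 6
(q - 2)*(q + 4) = q^2 + 2*q - 8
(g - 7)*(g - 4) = g^2 - 11*g + 28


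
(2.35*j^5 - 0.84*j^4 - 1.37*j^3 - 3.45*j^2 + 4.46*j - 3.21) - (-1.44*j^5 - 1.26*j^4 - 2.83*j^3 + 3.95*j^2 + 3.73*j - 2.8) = 3.79*j^5 + 0.42*j^4 + 1.46*j^3 - 7.4*j^2 + 0.73*j - 0.41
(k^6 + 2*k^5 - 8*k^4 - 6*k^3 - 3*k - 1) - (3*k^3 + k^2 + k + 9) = k^6 + 2*k^5 - 8*k^4 - 9*k^3 - k^2 - 4*k - 10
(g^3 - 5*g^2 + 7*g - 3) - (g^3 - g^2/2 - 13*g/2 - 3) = -9*g^2/2 + 27*g/2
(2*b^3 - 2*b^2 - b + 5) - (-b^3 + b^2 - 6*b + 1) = 3*b^3 - 3*b^2 + 5*b + 4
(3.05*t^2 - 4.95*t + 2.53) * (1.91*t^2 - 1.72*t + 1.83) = 5.8255*t^4 - 14.7005*t^3 + 18.9278*t^2 - 13.4101*t + 4.6299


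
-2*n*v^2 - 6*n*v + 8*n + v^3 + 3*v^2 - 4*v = (-2*n + v)*(v - 1)*(v + 4)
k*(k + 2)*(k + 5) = k^3 + 7*k^2 + 10*k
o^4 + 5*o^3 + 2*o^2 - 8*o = o*(o - 1)*(o + 2)*(o + 4)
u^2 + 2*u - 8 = (u - 2)*(u + 4)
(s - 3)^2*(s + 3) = s^3 - 3*s^2 - 9*s + 27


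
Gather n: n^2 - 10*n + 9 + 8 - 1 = n^2 - 10*n + 16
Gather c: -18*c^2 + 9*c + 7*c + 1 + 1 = -18*c^2 + 16*c + 2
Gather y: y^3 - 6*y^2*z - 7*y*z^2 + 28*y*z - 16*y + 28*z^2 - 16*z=y^3 - 6*y^2*z + y*(-7*z^2 + 28*z - 16) + 28*z^2 - 16*z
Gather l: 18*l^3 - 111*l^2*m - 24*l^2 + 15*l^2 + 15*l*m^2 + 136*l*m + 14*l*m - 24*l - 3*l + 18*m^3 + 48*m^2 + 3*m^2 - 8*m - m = 18*l^3 + l^2*(-111*m - 9) + l*(15*m^2 + 150*m - 27) + 18*m^3 + 51*m^2 - 9*m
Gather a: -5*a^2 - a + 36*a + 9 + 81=-5*a^2 + 35*a + 90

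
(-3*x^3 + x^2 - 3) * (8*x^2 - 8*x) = -24*x^5 + 32*x^4 - 8*x^3 - 24*x^2 + 24*x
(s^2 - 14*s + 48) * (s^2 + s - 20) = s^4 - 13*s^3 + 14*s^2 + 328*s - 960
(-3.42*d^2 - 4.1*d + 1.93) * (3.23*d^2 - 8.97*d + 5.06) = -11.0466*d^4 + 17.4344*d^3 + 25.7057*d^2 - 38.0581*d + 9.7658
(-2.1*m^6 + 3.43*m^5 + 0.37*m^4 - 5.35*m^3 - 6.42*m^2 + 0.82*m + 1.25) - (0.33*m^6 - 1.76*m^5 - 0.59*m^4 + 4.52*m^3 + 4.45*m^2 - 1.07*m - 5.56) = -2.43*m^6 + 5.19*m^5 + 0.96*m^4 - 9.87*m^3 - 10.87*m^2 + 1.89*m + 6.81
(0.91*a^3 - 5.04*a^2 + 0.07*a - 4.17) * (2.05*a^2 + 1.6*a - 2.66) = 1.8655*a^5 - 8.876*a^4 - 10.3411*a^3 + 4.9699*a^2 - 6.8582*a + 11.0922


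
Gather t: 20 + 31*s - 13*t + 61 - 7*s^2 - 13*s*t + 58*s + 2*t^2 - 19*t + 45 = -7*s^2 + 89*s + 2*t^2 + t*(-13*s - 32) + 126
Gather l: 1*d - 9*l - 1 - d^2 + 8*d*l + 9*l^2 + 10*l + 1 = -d^2 + d + 9*l^2 + l*(8*d + 1)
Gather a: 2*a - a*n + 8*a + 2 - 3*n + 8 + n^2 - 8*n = a*(10 - n) + n^2 - 11*n + 10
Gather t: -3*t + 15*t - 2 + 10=12*t + 8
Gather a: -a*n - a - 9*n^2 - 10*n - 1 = a*(-n - 1) - 9*n^2 - 10*n - 1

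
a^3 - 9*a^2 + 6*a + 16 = (a - 8)*(a - 2)*(a + 1)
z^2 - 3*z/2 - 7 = (z - 7/2)*(z + 2)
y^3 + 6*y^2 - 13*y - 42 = (y - 3)*(y + 2)*(y + 7)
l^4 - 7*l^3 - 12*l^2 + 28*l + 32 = (l - 8)*(l - 2)*(l + 1)*(l + 2)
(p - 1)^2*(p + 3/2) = p^3 - p^2/2 - 2*p + 3/2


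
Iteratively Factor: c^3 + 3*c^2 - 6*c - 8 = (c + 4)*(c^2 - c - 2) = (c + 1)*(c + 4)*(c - 2)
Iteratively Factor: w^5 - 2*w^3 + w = (w + 1)*(w^4 - w^3 - w^2 + w) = (w - 1)*(w + 1)*(w^3 - w) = (w - 1)*(w + 1)^2*(w^2 - w) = (w - 1)^2*(w + 1)^2*(w)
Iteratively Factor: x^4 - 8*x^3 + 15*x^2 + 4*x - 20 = (x - 5)*(x^3 - 3*x^2 + 4) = (x - 5)*(x - 2)*(x^2 - x - 2) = (x - 5)*(x - 2)*(x + 1)*(x - 2)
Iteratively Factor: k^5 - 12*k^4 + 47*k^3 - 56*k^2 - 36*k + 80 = (k - 5)*(k^4 - 7*k^3 + 12*k^2 + 4*k - 16) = (k - 5)*(k - 2)*(k^3 - 5*k^2 + 2*k + 8) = (k - 5)*(k - 4)*(k - 2)*(k^2 - k - 2) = (k - 5)*(k - 4)*(k - 2)^2*(k + 1)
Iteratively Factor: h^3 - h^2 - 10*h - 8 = (h + 2)*(h^2 - 3*h - 4) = (h + 1)*(h + 2)*(h - 4)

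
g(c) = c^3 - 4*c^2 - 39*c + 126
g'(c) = 3*c^2 - 8*c - 39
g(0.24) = 116.42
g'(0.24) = -40.75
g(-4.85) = 106.98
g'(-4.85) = 70.37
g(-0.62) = 148.40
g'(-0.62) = -32.89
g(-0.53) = 145.40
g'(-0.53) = -33.92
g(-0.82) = 154.74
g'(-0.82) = -30.42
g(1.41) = 65.86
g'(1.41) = -44.32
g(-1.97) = 179.66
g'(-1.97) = -11.60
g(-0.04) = 127.55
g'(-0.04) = -38.68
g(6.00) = -36.00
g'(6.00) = 21.00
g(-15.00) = -3564.00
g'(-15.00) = 756.00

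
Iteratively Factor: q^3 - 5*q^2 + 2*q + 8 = (q - 2)*(q^2 - 3*q - 4) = (q - 2)*(q + 1)*(q - 4)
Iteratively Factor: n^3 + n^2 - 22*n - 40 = (n - 5)*(n^2 + 6*n + 8) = (n - 5)*(n + 2)*(n + 4)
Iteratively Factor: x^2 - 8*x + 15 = (x - 3)*(x - 5)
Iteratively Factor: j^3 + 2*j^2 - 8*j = (j)*(j^2 + 2*j - 8) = j*(j - 2)*(j + 4)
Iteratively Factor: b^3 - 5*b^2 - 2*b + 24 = (b + 2)*(b^2 - 7*b + 12) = (b - 3)*(b + 2)*(b - 4)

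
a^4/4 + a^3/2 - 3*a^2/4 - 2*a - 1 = (a/2 + 1/2)*(a/2 + 1)*(a - 2)*(a + 1)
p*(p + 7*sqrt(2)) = p^2 + 7*sqrt(2)*p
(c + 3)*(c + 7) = c^2 + 10*c + 21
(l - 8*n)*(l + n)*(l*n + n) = l^3*n - 7*l^2*n^2 + l^2*n - 8*l*n^3 - 7*l*n^2 - 8*n^3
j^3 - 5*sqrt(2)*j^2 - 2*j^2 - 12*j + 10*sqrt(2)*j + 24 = (j - 2)*(j - 6*sqrt(2))*(j + sqrt(2))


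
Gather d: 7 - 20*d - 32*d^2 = -32*d^2 - 20*d + 7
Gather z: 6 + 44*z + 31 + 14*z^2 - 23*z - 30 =14*z^2 + 21*z + 7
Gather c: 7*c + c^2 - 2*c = c^2 + 5*c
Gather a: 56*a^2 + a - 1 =56*a^2 + a - 1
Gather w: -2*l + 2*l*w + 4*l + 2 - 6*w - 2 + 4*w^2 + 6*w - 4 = 2*l*w + 2*l + 4*w^2 - 4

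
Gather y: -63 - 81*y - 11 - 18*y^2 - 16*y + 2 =-18*y^2 - 97*y - 72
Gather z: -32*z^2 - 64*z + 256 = -32*z^2 - 64*z + 256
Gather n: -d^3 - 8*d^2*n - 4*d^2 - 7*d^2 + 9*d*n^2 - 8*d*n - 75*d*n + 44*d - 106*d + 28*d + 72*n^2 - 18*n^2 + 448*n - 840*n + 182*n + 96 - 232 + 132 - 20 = -d^3 - 11*d^2 - 34*d + n^2*(9*d + 54) + n*(-8*d^2 - 83*d - 210) - 24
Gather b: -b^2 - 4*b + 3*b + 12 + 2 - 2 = -b^2 - b + 12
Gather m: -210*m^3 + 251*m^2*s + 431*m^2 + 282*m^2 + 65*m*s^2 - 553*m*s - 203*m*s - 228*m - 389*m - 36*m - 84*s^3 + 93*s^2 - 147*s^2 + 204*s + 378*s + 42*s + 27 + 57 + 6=-210*m^3 + m^2*(251*s + 713) + m*(65*s^2 - 756*s - 653) - 84*s^3 - 54*s^2 + 624*s + 90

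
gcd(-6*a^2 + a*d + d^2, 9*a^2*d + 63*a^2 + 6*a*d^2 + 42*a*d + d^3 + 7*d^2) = 3*a + d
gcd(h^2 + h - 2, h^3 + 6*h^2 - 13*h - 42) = h + 2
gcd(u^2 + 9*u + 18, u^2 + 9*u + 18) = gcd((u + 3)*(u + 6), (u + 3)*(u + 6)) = u^2 + 9*u + 18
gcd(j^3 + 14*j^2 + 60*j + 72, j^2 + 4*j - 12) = j + 6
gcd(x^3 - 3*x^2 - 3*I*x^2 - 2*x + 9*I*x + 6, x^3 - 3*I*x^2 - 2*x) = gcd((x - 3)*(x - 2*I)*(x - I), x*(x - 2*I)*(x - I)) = x^2 - 3*I*x - 2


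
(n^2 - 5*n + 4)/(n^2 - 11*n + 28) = (n - 1)/(n - 7)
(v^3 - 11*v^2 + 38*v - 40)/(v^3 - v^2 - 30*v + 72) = (v^2 - 7*v + 10)/(v^2 + 3*v - 18)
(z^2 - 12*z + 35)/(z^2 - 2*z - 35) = (z - 5)/(z + 5)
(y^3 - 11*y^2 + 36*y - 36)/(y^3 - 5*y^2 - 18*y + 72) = (y - 2)/(y + 4)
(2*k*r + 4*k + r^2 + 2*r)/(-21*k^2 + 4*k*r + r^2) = (2*k*r + 4*k + r^2 + 2*r)/(-21*k^2 + 4*k*r + r^2)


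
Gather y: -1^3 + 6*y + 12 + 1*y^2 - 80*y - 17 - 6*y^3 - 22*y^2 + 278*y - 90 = -6*y^3 - 21*y^2 + 204*y - 96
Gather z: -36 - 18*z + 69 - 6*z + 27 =60 - 24*z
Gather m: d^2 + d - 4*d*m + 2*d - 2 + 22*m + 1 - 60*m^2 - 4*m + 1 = d^2 + 3*d - 60*m^2 + m*(18 - 4*d)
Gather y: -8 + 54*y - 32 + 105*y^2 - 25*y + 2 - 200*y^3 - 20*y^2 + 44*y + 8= -200*y^3 + 85*y^2 + 73*y - 30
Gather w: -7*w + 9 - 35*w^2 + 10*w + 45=-35*w^2 + 3*w + 54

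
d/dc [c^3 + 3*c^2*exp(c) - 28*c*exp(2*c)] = 3*c^2*exp(c) + 3*c^2 - 56*c*exp(2*c) + 6*c*exp(c) - 28*exp(2*c)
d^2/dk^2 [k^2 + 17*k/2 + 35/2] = 2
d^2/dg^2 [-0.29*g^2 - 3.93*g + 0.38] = -0.580000000000000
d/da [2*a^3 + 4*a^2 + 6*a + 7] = 6*a^2 + 8*a + 6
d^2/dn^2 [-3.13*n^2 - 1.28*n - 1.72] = -6.26000000000000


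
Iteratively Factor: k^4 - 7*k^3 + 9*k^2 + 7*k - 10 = (k + 1)*(k^3 - 8*k^2 + 17*k - 10) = (k - 2)*(k + 1)*(k^2 - 6*k + 5) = (k - 2)*(k - 1)*(k + 1)*(k - 5)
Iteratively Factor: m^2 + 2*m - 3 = (m + 3)*(m - 1)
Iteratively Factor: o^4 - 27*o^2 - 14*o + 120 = (o + 4)*(o^3 - 4*o^2 - 11*o + 30) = (o + 3)*(o + 4)*(o^2 - 7*o + 10) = (o - 5)*(o + 3)*(o + 4)*(o - 2)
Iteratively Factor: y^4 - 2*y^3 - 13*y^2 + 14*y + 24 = (y + 1)*(y^3 - 3*y^2 - 10*y + 24) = (y - 2)*(y + 1)*(y^2 - y - 12) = (y - 4)*(y - 2)*(y + 1)*(y + 3)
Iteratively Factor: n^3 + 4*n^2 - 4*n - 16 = (n - 2)*(n^2 + 6*n + 8) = (n - 2)*(n + 4)*(n + 2)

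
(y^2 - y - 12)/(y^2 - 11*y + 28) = (y + 3)/(y - 7)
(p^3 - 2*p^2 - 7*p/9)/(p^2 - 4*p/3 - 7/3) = p*(3*p + 1)/(3*(p + 1))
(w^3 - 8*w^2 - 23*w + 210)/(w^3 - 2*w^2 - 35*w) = (w - 6)/w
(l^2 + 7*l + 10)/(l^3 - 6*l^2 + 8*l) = (l^2 + 7*l + 10)/(l*(l^2 - 6*l + 8))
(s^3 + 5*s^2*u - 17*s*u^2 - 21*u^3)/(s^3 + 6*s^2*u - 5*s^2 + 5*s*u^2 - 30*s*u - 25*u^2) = (s^2 + 4*s*u - 21*u^2)/(s^2 + 5*s*u - 5*s - 25*u)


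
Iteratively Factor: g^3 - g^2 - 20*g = (g - 5)*(g^2 + 4*g) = g*(g - 5)*(g + 4)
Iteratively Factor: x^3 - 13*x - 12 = (x - 4)*(x^2 + 4*x + 3) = (x - 4)*(x + 1)*(x + 3)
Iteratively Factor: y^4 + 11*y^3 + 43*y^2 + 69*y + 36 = (y + 4)*(y^3 + 7*y^2 + 15*y + 9) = (y + 1)*(y + 4)*(y^2 + 6*y + 9) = (y + 1)*(y + 3)*(y + 4)*(y + 3)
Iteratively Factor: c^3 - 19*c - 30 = (c + 2)*(c^2 - 2*c - 15) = (c + 2)*(c + 3)*(c - 5)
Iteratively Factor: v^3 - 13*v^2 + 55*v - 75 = (v - 3)*(v^2 - 10*v + 25) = (v - 5)*(v - 3)*(v - 5)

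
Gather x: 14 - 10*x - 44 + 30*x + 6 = 20*x - 24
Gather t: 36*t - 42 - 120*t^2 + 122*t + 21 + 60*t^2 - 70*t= -60*t^2 + 88*t - 21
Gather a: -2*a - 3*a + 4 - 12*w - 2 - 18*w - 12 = -5*a - 30*w - 10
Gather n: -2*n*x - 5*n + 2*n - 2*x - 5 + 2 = n*(-2*x - 3) - 2*x - 3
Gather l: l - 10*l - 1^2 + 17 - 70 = -9*l - 54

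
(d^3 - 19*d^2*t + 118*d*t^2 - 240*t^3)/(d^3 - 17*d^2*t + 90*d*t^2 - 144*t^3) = (-d + 5*t)/(-d + 3*t)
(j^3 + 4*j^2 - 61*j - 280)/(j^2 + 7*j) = j - 3 - 40/j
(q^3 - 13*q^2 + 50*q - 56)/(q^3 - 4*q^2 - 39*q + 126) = (q^2 - 6*q + 8)/(q^2 + 3*q - 18)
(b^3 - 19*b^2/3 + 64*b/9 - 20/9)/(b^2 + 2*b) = (9*b^3 - 57*b^2 + 64*b - 20)/(9*b*(b + 2))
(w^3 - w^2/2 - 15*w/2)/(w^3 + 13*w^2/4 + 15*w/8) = 4*(w - 3)/(4*w + 3)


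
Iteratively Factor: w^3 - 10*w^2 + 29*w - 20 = (w - 4)*(w^2 - 6*w + 5) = (w - 5)*(w - 4)*(w - 1)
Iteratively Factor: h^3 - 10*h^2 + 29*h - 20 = (h - 1)*(h^2 - 9*h + 20) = (h - 5)*(h - 1)*(h - 4)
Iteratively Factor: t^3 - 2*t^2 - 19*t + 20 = (t - 5)*(t^2 + 3*t - 4) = (t - 5)*(t + 4)*(t - 1)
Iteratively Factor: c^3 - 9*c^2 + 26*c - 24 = (c - 4)*(c^2 - 5*c + 6) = (c - 4)*(c - 2)*(c - 3)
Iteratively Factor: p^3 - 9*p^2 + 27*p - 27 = (p - 3)*(p^2 - 6*p + 9) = (p - 3)^2*(p - 3)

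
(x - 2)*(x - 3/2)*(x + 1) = x^3 - 5*x^2/2 - x/2 + 3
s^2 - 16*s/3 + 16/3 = (s - 4)*(s - 4/3)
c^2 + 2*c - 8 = (c - 2)*(c + 4)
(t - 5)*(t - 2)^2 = t^3 - 9*t^2 + 24*t - 20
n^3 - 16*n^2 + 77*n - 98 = (n - 7)^2*(n - 2)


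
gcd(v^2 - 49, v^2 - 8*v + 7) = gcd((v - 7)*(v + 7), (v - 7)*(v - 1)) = v - 7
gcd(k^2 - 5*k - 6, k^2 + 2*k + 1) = k + 1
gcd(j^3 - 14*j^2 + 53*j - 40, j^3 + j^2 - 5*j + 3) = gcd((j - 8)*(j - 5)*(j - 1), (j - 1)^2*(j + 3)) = j - 1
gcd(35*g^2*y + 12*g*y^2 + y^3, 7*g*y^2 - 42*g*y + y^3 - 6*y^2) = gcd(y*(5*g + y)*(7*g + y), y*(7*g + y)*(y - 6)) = 7*g*y + y^2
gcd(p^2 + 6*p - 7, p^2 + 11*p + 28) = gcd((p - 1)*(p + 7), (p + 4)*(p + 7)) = p + 7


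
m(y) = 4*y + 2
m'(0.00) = 4.00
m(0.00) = 2.00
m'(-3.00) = 4.00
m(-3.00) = -10.00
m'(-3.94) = 4.00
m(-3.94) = -13.76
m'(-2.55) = 4.00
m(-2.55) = -8.20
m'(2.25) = 4.00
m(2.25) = 11.00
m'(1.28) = 4.00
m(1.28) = 7.12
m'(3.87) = 4.00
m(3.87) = 17.48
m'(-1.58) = 4.00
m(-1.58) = -4.32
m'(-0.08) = 4.00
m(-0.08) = 1.68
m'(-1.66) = 4.00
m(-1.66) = -4.64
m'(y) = 4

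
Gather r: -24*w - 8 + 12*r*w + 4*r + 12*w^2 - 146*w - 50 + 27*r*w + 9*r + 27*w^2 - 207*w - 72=r*(39*w + 13) + 39*w^2 - 377*w - 130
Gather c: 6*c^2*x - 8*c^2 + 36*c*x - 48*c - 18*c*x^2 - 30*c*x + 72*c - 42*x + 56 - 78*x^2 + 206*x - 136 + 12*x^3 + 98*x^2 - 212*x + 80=c^2*(6*x - 8) + c*(-18*x^2 + 6*x + 24) + 12*x^3 + 20*x^2 - 48*x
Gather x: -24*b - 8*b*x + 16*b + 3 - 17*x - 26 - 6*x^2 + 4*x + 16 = -8*b - 6*x^2 + x*(-8*b - 13) - 7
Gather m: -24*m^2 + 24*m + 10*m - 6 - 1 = -24*m^2 + 34*m - 7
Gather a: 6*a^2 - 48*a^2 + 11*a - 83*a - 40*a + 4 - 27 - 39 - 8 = -42*a^2 - 112*a - 70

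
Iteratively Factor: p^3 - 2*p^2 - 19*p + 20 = (p - 1)*(p^2 - p - 20) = (p - 1)*(p + 4)*(p - 5)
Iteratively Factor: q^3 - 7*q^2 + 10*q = (q - 5)*(q^2 - 2*q) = q*(q - 5)*(q - 2)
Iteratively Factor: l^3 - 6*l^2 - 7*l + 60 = (l - 4)*(l^2 - 2*l - 15) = (l - 4)*(l + 3)*(l - 5)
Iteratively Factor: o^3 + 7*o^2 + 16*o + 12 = (o + 2)*(o^2 + 5*o + 6) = (o + 2)*(o + 3)*(o + 2)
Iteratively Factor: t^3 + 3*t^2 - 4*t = (t)*(t^2 + 3*t - 4) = t*(t + 4)*(t - 1)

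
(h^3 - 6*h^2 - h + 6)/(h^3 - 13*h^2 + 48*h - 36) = (h + 1)/(h - 6)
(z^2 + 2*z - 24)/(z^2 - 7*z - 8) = (-z^2 - 2*z + 24)/(-z^2 + 7*z + 8)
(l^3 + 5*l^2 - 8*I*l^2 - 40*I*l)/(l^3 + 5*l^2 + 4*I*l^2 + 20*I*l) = (l - 8*I)/(l + 4*I)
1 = 1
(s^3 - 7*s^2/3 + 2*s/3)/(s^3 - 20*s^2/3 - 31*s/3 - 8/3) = s*(-3*s^2 + 7*s - 2)/(-3*s^3 + 20*s^2 + 31*s + 8)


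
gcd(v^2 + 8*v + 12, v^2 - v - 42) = v + 6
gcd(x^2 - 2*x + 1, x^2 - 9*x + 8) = x - 1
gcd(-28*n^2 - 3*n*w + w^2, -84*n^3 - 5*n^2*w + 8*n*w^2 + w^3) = 4*n + w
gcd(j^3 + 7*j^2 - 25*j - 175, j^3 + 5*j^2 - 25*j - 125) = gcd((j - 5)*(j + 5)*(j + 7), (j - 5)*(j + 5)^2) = j^2 - 25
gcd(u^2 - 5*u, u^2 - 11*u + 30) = u - 5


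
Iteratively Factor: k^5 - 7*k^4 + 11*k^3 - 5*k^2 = (k - 1)*(k^4 - 6*k^3 + 5*k^2) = (k - 5)*(k - 1)*(k^3 - k^2) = (k - 5)*(k - 1)^2*(k^2) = k*(k - 5)*(k - 1)^2*(k)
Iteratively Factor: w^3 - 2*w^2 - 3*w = (w)*(w^2 - 2*w - 3) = w*(w + 1)*(w - 3)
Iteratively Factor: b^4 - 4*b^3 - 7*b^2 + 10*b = (b)*(b^3 - 4*b^2 - 7*b + 10) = b*(b + 2)*(b^2 - 6*b + 5) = b*(b - 5)*(b + 2)*(b - 1)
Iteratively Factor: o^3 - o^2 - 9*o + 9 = (o - 1)*(o^2 - 9) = (o - 1)*(o + 3)*(o - 3)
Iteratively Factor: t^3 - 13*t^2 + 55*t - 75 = (t - 5)*(t^2 - 8*t + 15) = (t - 5)*(t - 3)*(t - 5)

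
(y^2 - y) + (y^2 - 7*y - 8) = 2*y^2 - 8*y - 8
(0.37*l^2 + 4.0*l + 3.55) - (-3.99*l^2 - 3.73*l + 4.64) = 4.36*l^2 + 7.73*l - 1.09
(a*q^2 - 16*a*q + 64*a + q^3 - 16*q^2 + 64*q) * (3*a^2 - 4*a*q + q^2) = 3*a^3*q^2 - 48*a^3*q + 192*a^3 - a^2*q^3 + 16*a^2*q^2 - 64*a^2*q - 3*a*q^4 + 48*a*q^3 - 192*a*q^2 + q^5 - 16*q^4 + 64*q^3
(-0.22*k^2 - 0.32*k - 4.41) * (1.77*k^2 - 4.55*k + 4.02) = -0.3894*k^4 + 0.4346*k^3 - 7.2341*k^2 + 18.7791*k - 17.7282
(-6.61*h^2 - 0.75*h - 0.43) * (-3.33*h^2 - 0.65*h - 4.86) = 22.0113*h^4 + 6.794*h^3 + 34.044*h^2 + 3.9245*h + 2.0898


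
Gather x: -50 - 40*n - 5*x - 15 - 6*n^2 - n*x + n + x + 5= -6*n^2 - 39*n + x*(-n - 4) - 60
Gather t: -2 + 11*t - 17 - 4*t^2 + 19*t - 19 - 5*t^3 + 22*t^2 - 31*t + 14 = -5*t^3 + 18*t^2 - t - 24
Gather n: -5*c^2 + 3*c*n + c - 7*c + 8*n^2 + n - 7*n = -5*c^2 - 6*c + 8*n^2 + n*(3*c - 6)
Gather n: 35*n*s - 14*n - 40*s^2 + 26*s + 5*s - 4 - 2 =n*(35*s - 14) - 40*s^2 + 31*s - 6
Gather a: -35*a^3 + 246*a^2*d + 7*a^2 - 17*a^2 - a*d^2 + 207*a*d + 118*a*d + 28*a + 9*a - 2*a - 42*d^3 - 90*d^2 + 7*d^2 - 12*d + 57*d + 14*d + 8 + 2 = -35*a^3 + a^2*(246*d - 10) + a*(-d^2 + 325*d + 35) - 42*d^3 - 83*d^2 + 59*d + 10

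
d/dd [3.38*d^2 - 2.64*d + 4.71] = 6.76*d - 2.64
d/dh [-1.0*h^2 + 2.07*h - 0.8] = 2.07 - 2.0*h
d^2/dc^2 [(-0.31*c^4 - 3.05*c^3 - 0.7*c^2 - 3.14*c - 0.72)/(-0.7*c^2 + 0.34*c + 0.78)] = (0.303799999999999*c^6 - 0.442679999999998*c^5 - 0.800543999999999*c^4 + 8.761552*c^3 + 11.526408*c^2 + 20.3922*c + 0.139008)/(0.343*c^6 - 0.4998*c^5 - 0.90384*c^4 + 1.074536*c^3 + 1.007136*c^2 - 0.620568*c - 0.474552)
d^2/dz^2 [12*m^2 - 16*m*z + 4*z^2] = 8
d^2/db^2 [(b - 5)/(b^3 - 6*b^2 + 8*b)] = 2*(3*b^5 - 48*b^4 + 268*b^3 - 660*b^2 + 720*b - 320)/(b^3*(b^6 - 18*b^5 + 132*b^4 - 504*b^3 + 1056*b^2 - 1152*b + 512))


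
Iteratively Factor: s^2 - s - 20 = (s - 5)*(s + 4)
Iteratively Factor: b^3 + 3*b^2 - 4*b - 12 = (b + 3)*(b^2 - 4) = (b + 2)*(b + 3)*(b - 2)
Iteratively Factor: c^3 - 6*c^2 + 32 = (c + 2)*(c^2 - 8*c + 16) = (c - 4)*(c + 2)*(c - 4)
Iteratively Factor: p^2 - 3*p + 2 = (p - 2)*(p - 1)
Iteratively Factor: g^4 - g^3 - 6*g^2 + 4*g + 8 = (g + 1)*(g^3 - 2*g^2 - 4*g + 8) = (g - 2)*(g + 1)*(g^2 - 4) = (g - 2)*(g + 1)*(g + 2)*(g - 2)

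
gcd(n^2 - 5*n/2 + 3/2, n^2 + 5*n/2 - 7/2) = n - 1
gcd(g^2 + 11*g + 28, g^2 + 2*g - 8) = g + 4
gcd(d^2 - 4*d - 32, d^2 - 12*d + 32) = d - 8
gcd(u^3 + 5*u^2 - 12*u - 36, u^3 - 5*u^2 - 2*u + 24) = u^2 - u - 6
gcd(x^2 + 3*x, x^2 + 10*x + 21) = x + 3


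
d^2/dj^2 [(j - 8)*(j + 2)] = 2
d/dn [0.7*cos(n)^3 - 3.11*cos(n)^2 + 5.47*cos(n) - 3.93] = (-2.1*cos(n)^2 + 6.22*cos(n) - 5.47)*sin(n)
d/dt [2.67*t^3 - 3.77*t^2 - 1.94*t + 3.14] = 8.01*t^2 - 7.54*t - 1.94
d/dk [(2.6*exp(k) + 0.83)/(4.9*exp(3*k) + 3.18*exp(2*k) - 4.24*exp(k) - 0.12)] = (-25.48*exp(3*k) - 20.469*exp(2*k) - 5.2788*exp(k) + 3.2072)*exp(k)/(24.01*exp(6*k) + 31.164*exp(5*k) - 31.4396*exp(4*k) - 28.1424*exp(3*k) + 17.2144*exp(2*k) + 1.0176*exp(k) + 0.0144)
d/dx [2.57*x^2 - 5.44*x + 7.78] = 5.14*x - 5.44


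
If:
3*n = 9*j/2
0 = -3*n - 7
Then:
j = -14/9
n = -7/3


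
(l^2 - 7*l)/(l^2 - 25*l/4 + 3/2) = 4*l*(l - 7)/(4*l^2 - 25*l + 6)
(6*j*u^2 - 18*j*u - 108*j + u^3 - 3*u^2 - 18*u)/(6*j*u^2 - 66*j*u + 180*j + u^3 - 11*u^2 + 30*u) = (u + 3)/(u - 5)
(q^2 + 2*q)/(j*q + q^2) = (q + 2)/(j + q)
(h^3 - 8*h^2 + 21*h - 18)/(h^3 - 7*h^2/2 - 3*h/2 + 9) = 2*(h - 3)/(2*h + 3)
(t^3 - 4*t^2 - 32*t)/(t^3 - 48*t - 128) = t/(t + 4)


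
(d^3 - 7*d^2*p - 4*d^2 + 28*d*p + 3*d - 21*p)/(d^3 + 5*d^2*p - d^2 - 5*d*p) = (d^2 - 7*d*p - 3*d + 21*p)/(d*(d + 5*p))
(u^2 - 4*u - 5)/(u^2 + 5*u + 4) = (u - 5)/(u + 4)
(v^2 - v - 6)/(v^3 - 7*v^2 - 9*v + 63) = (v + 2)/(v^2 - 4*v - 21)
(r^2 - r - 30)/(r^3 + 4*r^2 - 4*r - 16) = (r^2 - r - 30)/(r^3 + 4*r^2 - 4*r - 16)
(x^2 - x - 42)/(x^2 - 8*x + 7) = (x + 6)/(x - 1)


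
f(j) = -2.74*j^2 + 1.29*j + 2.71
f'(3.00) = -15.15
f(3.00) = -18.08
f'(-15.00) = 83.49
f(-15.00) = -633.14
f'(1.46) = -6.71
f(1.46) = -1.25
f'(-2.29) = 13.84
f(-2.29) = -14.61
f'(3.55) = -18.16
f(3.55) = -27.24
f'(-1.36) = 8.74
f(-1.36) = -4.11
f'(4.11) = -21.23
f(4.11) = -38.27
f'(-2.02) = 12.36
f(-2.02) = -11.08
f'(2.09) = -10.16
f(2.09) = -6.56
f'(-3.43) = 20.09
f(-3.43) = -33.95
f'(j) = 1.29 - 5.48*j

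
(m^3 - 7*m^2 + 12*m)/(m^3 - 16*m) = (m - 3)/(m + 4)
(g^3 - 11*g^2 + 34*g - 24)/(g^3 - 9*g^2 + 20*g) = (g^2 - 7*g + 6)/(g*(g - 5))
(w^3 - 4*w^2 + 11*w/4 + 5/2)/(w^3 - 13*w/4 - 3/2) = (2*w - 5)/(2*w + 3)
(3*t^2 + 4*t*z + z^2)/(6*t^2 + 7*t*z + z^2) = (3*t + z)/(6*t + z)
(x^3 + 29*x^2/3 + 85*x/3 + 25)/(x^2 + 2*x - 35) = (3*x^3 + 29*x^2 + 85*x + 75)/(3*(x^2 + 2*x - 35))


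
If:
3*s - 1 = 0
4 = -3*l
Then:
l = -4/3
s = 1/3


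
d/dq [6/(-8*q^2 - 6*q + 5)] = 12*(8*q + 3)/(8*q^2 + 6*q - 5)^2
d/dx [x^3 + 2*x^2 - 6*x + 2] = 3*x^2 + 4*x - 6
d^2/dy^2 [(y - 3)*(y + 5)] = 2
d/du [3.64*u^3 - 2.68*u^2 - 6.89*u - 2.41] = 10.92*u^2 - 5.36*u - 6.89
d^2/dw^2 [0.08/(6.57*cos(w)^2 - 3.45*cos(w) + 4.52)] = (-13.812768*(1 - cos(w)^2)^2 + 5.43996*cos(w)^3 + 1.64426399999999*cos(w)^2 - 12.12744*cos(w) + 10.965744)/(6.57*cos(w)^2 - 3.45*cos(w) + 4.52)^3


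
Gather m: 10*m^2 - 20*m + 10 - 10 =10*m^2 - 20*m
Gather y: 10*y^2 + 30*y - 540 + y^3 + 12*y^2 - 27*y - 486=y^3 + 22*y^2 + 3*y - 1026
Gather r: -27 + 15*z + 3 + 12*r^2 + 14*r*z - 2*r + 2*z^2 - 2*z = 12*r^2 + r*(14*z - 2) + 2*z^2 + 13*z - 24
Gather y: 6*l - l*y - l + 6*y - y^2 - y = 5*l - y^2 + y*(5 - l)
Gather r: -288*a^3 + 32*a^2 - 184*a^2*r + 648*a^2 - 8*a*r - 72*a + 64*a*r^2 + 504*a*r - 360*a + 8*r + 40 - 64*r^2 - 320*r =-288*a^3 + 680*a^2 - 432*a + r^2*(64*a - 64) + r*(-184*a^2 + 496*a - 312) + 40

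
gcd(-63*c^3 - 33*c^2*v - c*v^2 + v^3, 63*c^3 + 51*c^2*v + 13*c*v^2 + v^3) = 9*c^2 + 6*c*v + v^2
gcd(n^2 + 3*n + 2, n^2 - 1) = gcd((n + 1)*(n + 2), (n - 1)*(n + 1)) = n + 1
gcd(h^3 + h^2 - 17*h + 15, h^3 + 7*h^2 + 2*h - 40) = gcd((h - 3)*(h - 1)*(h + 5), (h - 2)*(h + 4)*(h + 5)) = h + 5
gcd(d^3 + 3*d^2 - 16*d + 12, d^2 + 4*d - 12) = d^2 + 4*d - 12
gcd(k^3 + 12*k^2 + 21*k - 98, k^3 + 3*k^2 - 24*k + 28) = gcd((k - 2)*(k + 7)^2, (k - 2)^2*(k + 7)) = k^2 + 5*k - 14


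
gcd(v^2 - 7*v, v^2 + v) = v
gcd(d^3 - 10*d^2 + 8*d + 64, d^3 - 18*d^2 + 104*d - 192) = d^2 - 12*d + 32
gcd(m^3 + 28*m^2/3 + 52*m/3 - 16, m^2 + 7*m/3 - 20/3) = m + 4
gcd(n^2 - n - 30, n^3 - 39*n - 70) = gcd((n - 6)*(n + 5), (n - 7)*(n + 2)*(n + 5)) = n + 5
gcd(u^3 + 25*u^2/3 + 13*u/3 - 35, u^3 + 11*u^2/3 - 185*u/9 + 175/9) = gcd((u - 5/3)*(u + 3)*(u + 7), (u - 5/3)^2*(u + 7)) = u^2 + 16*u/3 - 35/3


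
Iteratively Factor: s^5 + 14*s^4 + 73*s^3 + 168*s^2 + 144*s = (s + 4)*(s^4 + 10*s^3 + 33*s^2 + 36*s) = (s + 3)*(s + 4)*(s^3 + 7*s^2 + 12*s) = (s + 3)*(s + 4)^2*(s^2 + 3*s) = s*(s + 3)*(s + 4)^2*(s + 3)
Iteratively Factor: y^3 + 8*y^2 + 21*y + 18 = (y + 3)*(y^2 + 5*y + 6) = (y + 2)*(y + 3)*(y + 3)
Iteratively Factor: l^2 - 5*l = (l)*(l - 5)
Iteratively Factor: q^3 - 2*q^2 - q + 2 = (q + 1)*(q^2 - 3*q + 2) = (q - 2)*(q + 1)*(q - 1)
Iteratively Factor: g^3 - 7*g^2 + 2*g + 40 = (g - 5)*(g^2 - 2*g - 8) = (g - 5)*(g - 4)*(g + 2)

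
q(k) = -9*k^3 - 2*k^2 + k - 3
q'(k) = -27*k^2 - 4*k + 1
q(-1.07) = 4.67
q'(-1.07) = -25.63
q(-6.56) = 2445.08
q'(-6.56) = -1134.67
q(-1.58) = 25.93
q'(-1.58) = -60.08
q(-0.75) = -1.08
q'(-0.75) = -11.19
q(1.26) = -22.92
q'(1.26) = -46.91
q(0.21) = -2.96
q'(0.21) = -1.03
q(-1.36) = 14.58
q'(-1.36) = -43.50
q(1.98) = -78.72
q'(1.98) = -112.77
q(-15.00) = 29907.00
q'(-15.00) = -6014.00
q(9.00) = -6717.00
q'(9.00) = -2222.00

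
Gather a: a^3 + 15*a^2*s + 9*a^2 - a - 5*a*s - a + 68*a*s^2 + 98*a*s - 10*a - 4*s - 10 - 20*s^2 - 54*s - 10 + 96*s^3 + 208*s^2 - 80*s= a^3 + a^2*(15*s + 9) + a*(68*s^2 + 93*s - 12) + 96*s^3 + 188*s^2 - 138*s - 20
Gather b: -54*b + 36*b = -18*b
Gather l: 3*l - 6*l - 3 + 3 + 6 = 6 - 3*l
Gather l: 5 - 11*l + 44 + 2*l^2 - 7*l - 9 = 2*l^2 - 18*l + 40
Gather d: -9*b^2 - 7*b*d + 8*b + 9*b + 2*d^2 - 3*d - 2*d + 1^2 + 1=-9*b^2 + 17*b + 2*d^2 + d*(-7*b - 5) + 2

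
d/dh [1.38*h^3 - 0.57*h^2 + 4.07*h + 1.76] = 4.14*h^2 - 1.14*h + 4.07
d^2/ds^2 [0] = 0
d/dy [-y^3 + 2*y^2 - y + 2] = -3*y^2 + 4*y - 1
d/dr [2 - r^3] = -3*r^2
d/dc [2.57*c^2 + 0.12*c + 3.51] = 5.14*c + 0.12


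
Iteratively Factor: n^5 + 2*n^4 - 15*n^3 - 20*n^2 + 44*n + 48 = (n + 4)*(n^4 - 2*n^3 - 7*n^2 + 8*n + 12) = (n + 1)*(n + 4)*(n^3 - 3*n^2 - 4*n + 12) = (n - 2)*(n + 1)*(n + 4)*(n^2 - n - 6) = (n - 3)*(n - 2)*(n + 1)*(n + 4)*(n + 2)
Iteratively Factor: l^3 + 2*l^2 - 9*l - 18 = (l + 3)*(l^2 - l - 6) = (l - 3)*(l + 3)*(l + 2)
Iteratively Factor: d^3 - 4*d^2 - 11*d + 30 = (d + 3)*(d^2 - 7*d + 10) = (d - 5)*(d + 3)*(d - 2)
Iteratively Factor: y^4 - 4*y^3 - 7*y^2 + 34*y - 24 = (y - 1)*(y^3 - 3*y^2 - 10*y + 24) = (y - 2)*(y - 1)*(y^2 - y - 12) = (y - 4)*(y - 2)*(y - 1)*(y + 3)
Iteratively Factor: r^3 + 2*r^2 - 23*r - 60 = (r + 3)*(r^2 - r - 20) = (r - 5)*(r + 3)*(r + 4)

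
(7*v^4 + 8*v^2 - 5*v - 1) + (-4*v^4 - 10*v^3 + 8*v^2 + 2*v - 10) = 3*v^4 - 10*v^3 + 16*v^2 - 3*v - 11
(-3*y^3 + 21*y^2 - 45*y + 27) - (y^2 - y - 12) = -3*y^3 + 20*y^2 - 44*y + 39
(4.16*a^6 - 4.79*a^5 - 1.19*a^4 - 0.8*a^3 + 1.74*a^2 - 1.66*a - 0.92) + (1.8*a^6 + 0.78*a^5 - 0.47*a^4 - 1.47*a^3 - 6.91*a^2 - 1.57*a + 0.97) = 5.96*a^6 - 4.01*a^5 - 1.66*a^4 - 2.27*a^3 - 5.17*a^2 - 3.23*a + 0.0499999999999999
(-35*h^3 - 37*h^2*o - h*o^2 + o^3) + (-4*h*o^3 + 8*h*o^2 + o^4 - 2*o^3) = -35*h^3 - 37*h^2*o - 4*h*o^3 + 7*h*o^2 + o^4 - o^3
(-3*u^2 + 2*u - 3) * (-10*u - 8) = 30*u^3 + 4*u^2 + 14*u + 24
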